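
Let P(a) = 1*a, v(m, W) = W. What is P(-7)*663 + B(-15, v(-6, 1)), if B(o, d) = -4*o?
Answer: -4581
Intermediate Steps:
P(a) = a
P(-7)*663 + B(-15, v(-6, 1)) = -7*663 - 4*(-15) = -4641 + 60 = -4581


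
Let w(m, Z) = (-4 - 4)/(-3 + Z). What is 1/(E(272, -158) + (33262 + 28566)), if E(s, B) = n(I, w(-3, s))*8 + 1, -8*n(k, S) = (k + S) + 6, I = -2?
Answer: 269/16630933 ≈ 1.6175e-5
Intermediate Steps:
w(m, Z) = -8/(-3 + Z)
n(k, S) = -¾ - S/8 - k/8 (n(k, S) = -((k + S) + 6)/8 = -((S + k) + 6)/8 = -(6 + S + k)/8 = -¾ - S/8 - k/8)
E(s, B) = -3 + 8/(-3 + s) (E(s, B) = (-¾ - (-1)/(-3 + s) - ⅛*(-2))*8 + 1 = (-¾ + 1/(-3 + s) + ¼)*8 + 1 = (-½ + 1/(-3 + s))*8 + 1 = (-4 + 8/(-3 + s)) + 1 = -3 + 8/(-3 + s))
1/(E(272, -158) + (33262 + 28566)) = 1/((17 - 3*272)/(-3 + 272) + (33262 + 28566)) = 1/((17 - 816)/269 + 61828) = 1/((1/269)*(-799) + 61828) = 1/(-799/269 + 61828) = 1/(16630933/269) = 269/16630933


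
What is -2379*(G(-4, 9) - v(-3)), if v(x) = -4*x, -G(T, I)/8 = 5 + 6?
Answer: 237900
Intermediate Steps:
G(T, I) = -88 (G(T, I) = -8*(5 + 6) = -8*11 = -88)
-2379*(G(-4, 9) - v(-3)) = -2379*(-88 - (-4)*(-3)) = -2379*(-88 - 1*12) = -2379*(-88 - 12) = -2379*(-100) = 237900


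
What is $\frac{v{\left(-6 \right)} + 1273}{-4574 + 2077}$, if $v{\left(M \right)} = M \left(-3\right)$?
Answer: $- \frac{1291}{2497} \approx -0.51702$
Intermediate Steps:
$v{\left(M \right)} = - 3 M$
$\frac{v{\left(-6 \right)} + 1273}{-4574 + 2077} = \frac{\left(-3\right) \left(-6\right) + 1273}{-4574 + 2077} = \frac{18 + 1273}{-2497} = 1291 \left(- \frac{1}{2497}\right) = - \frac{1291}{2497}$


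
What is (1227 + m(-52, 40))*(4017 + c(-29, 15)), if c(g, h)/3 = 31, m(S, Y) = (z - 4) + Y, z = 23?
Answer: 5285460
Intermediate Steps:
m(S, Y) = 19 + Y (m(S, Y) = (23 - 4) + Y = 19 + Y)
c(g, h) = 93 (c(g, h) = 3*31 = 93)
(1227 + m(-52, 40))*(4017 + c(-29, 15)) = (1227 + (19 + 40))*(4017 + 93) = (1227 + 59)*4110 = 1286*4110 = 5285460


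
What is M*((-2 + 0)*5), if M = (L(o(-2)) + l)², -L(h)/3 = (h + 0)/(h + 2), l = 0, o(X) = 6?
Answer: -405/8 ≈ -50.625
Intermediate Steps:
L(h) = -3*h/(2 + h) (L(h) = -3*(h + 0)/(h + 2) = -3*h/(2 + h))
M = 81/16 (M = (-3*6/(2 + 6) + 0)² = (-3*6/8 + 0)² = (-3*6*⅛ + 0)² = (-9/4 + 0)² = (-9/4)² = 81/16 ≈ 5.0625)
M*((-2 + 0)*5) = 81*((-2 + 0)*5)/16 = 81*(-2*5)/16 = (81/16)*(-10) = -405/8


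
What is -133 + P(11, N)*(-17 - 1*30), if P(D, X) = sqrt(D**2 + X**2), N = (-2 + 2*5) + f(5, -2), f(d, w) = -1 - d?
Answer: -133 - 235*sqrt(5) ≈ -658.48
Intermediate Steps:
N = 2 (N = (-2 + 2*5) + (-1 - 1*5) = (-2 + 10) + (-1 - 5) = 8 - 6 = 2)
-133 + P(11, N)*(-17 - 1*30) = -133 + sqrt(11**2 + 2**2)*(-17 - 1*30) = -133 + sqrt(121 + 4)*(-17 - 30) = -133 + sqrt(125)*(-47) = -133 + (5*sqrt(5))*(-47) = -133 - 235*sqrt(5)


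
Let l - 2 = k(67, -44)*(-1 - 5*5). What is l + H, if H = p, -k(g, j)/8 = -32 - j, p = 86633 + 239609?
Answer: 328740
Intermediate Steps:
p = 326242
k(g, j) = 256 + 8*j (k(g, j) = -8*(-32 - j) = 256 + 8*j)
H = 326242
l = 2498 (l = 2 + (256 + 8*(-44))*(-1 - 5*5) = 2 + (256 - 352)*(-1 - 25) = 2 - 96*(-26) = 2 + 2496 = 2498)
l + H = 2498 + 326242 = 328740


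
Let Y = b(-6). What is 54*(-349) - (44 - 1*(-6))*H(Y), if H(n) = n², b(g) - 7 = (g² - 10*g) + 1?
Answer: -559646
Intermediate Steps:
b(g) = 8 + g² - 10*g (b(g) = 7 + ((g² - 10*g) + 1) = 7 + (1 + g² - 10*g) = 8 + g² - 10*g)
Y = 104 (Y = 8 + (-6)² - 10*(-6) = 8 + 36 + 60 = 104)
54*(-349) - (44 - 1*(-6))*H(Y) = 54*(-349) - (44 - 1*(-6))*104² = -18846 - (44 + 6)*10816 = -18846 - 50*10816 = -18846 - 1*540800 = -18846 - 540800 = -559646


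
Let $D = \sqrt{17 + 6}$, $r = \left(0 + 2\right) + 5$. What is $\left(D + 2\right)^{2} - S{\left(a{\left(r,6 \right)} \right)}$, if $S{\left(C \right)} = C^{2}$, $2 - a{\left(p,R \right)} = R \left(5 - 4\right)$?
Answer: $11 + 4 \sqrt{23} \approx 30.183$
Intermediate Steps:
$r = 7$ ($r = 2 + 5 = 7$)
$D = \sqrt{23} \approx 4.7958$
$a{\left(p,R \right)} = 2 - R$ ($a{\left(p,R \right)} = 2 - R \left(5 - 4\right) = 2 - R 1 = 2 - R$)
$\left(D + 2\right)^{2} - S{\left(a{\left(r,6 \right)} \right)} = \left(\sqrt{23} + 2\right)^{2} - \left(2 - 6\right)^{2} = \left(2 + \sqrt{23}\right)^{2} - \left(2 - 6\right)^{2} = \left(2 + \sqrt{23}\right)^{2} - \left(-4\right)^{2} = \left(2 + \sqrt{23}\right)^{2} - 16 = -16 + \left(2 + \sqrt{23}\right)^{2}$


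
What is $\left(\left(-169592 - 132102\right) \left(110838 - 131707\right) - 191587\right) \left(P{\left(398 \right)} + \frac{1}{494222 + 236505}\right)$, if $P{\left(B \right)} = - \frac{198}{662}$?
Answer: $- \frac{455452886300599358}{241870637} \approx -1.883 \cdot 10^{9}$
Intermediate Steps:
$P{\left(B \right)} = - \frac{99}{331}$ ($P{\left(B \right)} = \left(-198\right) \frac{1}{662} = - \frac{99}{331}$)
$\left(\left(-169592 - 132102\right) \left(110838 - 131707\right) - 191587\right) \left(P{\left(398 \right)} + \frac{1}{494222 + 236505}\right) = \left(\left(-169592 - 132102\right) \left(110838 - 131707\right) - 191587\right) \left(- \frac{99}{331} + \frac{1}{494222 + 236505}\right) = \left(\left(-301694\right) \left(-20869\right) - 191587\right) \left(- \frac{99}{331} + \frac{1}{730727}\right) = \left(6296052086 - 191587\right) \left(- \frac{99}{331} + \frac{1}{730727}\right) = 6295860499 \left(- \frac{72341642}{241870637}\right) = - \frac{455452886300599358}{241870637}$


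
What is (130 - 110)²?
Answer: 400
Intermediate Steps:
(130 - 110)² = 20² = 400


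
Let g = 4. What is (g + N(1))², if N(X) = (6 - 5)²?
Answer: 25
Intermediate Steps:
N(X) = 1 (N(X) = 1² = 1)
(g + N(1))² = (4 + 1)² = 5² = 25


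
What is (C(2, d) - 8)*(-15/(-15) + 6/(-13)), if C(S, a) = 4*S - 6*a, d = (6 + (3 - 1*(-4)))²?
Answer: -546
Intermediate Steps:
d = 169 (d = (6 + (3 + 4))² = (6 + 7)² = 13² = 169)
C(S, a) = -6*a + 4*S
(C(2, d) - 8)*(-15/(-15) + 6/(-13)) = ((-6*169 + 4*2) - 8)*(-15/(-15) + 6/(-13)) = ((-1014 + 8) - 8)*(-15*(-1/15) + 6*(-1/13)) = (-1006 - 8)*(1 - 6/13) = -1014*7/13 = -546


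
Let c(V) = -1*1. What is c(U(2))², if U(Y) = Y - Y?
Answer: 1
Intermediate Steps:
U(Y) = 0
c(V) = -1
c(U(2))² = (-1)² = 1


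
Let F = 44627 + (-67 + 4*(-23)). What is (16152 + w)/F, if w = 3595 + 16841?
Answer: 9147/11117 ≈ 0.82279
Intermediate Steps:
w = 20436
F = 44468 (F = 44627 + (-67 - 92) = 44627 - 159 = 44468)
(16152 + w)/F = (16152 + 20436)/44468 = 36588*(1/44468) = 9147/11117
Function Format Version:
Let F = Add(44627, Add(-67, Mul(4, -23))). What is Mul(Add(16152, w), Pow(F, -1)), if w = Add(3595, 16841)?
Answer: Rational(9147, 11117) ≈ 0.82279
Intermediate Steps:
w = 20436
F = 44468 (F = Add(44627, Add(-67, -92)) = Add(44627, -159) = 44468)
Mul(Add(16152, w), Pow(F, -1)) = Mul(Add(16152, 20436), Pow(44468, -1)) = Mul(36588, Rational(1, 44468)) = Rational(9147, 11117)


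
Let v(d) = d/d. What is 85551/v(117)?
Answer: 85551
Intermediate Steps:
v(d) = 1
85551/v(117) = 85551/1 = 85551*1 = 85551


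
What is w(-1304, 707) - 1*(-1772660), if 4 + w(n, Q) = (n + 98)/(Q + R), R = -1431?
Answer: 641702075/362 ≈ 1.7727e+6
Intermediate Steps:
w(n, Q) = -4 + (98 + n)/(-1431 + Q) (w(n, Q) = -4 + (n + 98)/(Q - 1431) = -4 + (98 + n)/(-1431 + Q))
w(-1304, 707) - 1*(-1772660) = (5822 - 1304 - 4*707)/(-1431 + 707) - 1*(-1772660) = (5822 - 1304 - 2828)/(-724) + 1772660 = -1/724*1690 + 1772660 = -845/362 + 1772660 = 641702075/362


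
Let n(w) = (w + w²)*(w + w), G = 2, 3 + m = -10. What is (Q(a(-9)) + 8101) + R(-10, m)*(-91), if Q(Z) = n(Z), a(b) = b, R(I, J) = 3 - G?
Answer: 6714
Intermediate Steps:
m = -13 (m = -3 - 10 = -13)
R(I, J) = 1 (R(I, J) = 3 - 1*2 = 3 - 2 = 1)
n(w) = 2*w*(w + w²) (n(w) = (w + w²)*(2*w) = 2*w*(w + w²))
Q(Z) = 2*Z²*(1 + Z)
(Q(a(-9)) + 8101) + R(-10, m)*(-91) = (2*(-9)²*(1 - 9) + 8101) + 1*(-91) = (2*81*(-8) + 8101) - 91 = (-1296 + 8101) - 91 = 6805 - 91 = 6714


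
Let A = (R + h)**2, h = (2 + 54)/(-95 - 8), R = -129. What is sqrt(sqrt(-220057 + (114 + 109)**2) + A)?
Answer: sqrt(178035649 + 21218*I*sqrt(42582))/103 ≈ 129.55 + 1.5928*I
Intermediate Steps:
h = -56/103 (h = 56/(-103) = 56*(-1/103) = -56/103 ≈ -0.54369)
A = 178035649/10609 (A = (-129 - 56/103)**2 = (-13343/103)**2 = 178035649/10609 ≈ 16782.)
sqrt(sqrt(-220057 + (114 + 109)**2) + A) = sqrt(sqrt(-220057 + (114 + 109)**2) + 178035649/10609) = sqrt(sqrt(-220057 + 223**2) + 178035649/10609) = sqrt(sqrt(-220057 + 49729) + 178035649/10609) = sqrt(sqrt(-170328) + 178035649/10609) = sqrt(2*I*sqrt(42582) + 178035649/10609) = sqrt(178035649/10609 + 2*I*sqrt(42582))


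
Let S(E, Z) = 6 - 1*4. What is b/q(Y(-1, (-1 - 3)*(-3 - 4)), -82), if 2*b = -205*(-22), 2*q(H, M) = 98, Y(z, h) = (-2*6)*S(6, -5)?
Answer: 2255/49 ≈ 46.020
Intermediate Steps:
S(E, Z) = 2 (S(E, Z) = 6 - 4 = 2)
Y(z, h) = -24 (Y(z, h) = -2*6*2 = -12*2 = -24)
q(H, M) = 49 (q(H, M) = (½)*98 = 49)
b = 2255 (b = (-205*(-22))/2 = (½)*4510 = 2255)
b/q(Y(-1, (-1 - 3)*(-3 - 4)), -82) = 2255/49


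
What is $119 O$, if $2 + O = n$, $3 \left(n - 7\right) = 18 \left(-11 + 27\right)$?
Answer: $12019$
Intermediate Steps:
$n = 103$ ($n = 7 + \frac{18 \left(-11 + 27\right)}{3} = 7 + \frac{18 \cdot 16}{3} = 7 + \frac{1}{3} \cdot 288 = 7 + 96 = 103$)
$O = 101$ ($O = -2 + 103 = 101$)
$119 O = 119 \cdot 101 = 12019$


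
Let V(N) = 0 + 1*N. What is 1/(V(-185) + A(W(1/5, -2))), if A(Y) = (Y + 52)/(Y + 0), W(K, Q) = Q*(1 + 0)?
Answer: -1/210 ≈ -0.0047619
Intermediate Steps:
V(N) = N (V(N) = 0 + N = N)
W(K, Q) = Q (W(K, Q) = Q*1 = Q)
A(Y) = (52 + Y)/Y
1/(V(-185) + A(W(1/5, -2))) = 1/(-185 + (52 - 2)/(-2)) = 1/(-185 - 1/2*50) = 1/(-185 - 25) = 1/(-210) = -1/210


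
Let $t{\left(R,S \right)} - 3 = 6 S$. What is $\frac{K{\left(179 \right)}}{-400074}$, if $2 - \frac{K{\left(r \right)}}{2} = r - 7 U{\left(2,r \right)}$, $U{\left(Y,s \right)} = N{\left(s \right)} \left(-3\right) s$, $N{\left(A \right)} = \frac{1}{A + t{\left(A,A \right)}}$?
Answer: $\frac{75357}{83748824} \approx 0.0008998$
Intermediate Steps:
$t{\left(R,S \right)} = 3 + 6 S$
$N{\left(A \right)} = \frac{1}{3 + 7 A}$ ($N{\left(A \right)} = \frac{1}{A + \left(3 + 6 A\right)} = \frac{1}{3 + 7 A}$)
$U{\left(Y,s \right)} = - \frac{3 s}{3 + 7 s}$ ($U{\left(Y,s \right)} = \frac{1}{3 + 7 s} \left(-3\right) s = - \frac{3}{3 + 7 s} s = - \frac{3 s}{3 + 7 s}$)
$K{\left(r \right)} = 4 - 2 r - \frac{42 r}{3 + 7 r}$ ($K{\left(r \right)} = 4 - 2 \left(r - 7 \left(- \frac{3 r}{3 + 7 r}\right)\right) = 4 - 2 \left(r + \frac{21 r}{3 + 7 r}\right) = 4 - \left(2 r + \frac{42 r}{3 + 7 r}\right) = 4 - 2 r - \frac{42 r}{3 + 7 r}$)
$\frac{K{\left(179 \right)}}{-400074} = \frac{2 \frac{1}{3 + 7 \cdot 179} \left(6 - 1790 - 7 \cdot 179^{2}\right)}{-400074} = \frac{2 \left(6 - 1790 - 224287\right)}{3 + 1253} \left(- \frac{1}{400074}\right) = \frac{2 \left(6 - 1790 - 224287\right)}{1256} \left(- \frac{1}{400074}\right) = 2 \cdot \frac{1}{1256} \left(-226071\right) \left(- \frac{1}{400074}\right) = \left(- \frac{226071}{628}\right) \left(- \frac{1}{400074}\right) = \frac{75357}{83748824}$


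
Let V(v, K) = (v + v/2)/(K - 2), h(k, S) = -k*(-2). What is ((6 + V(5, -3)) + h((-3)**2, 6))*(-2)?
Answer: -45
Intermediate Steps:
h(k, S) = 2*k
V(v, K) = 3*v/(2*(-2 + K)) (V(v, K) = (v + v*(1/2))/(-2 + K) = (v + v/2)/(-2 + K) = (3*v/2)/(-2 + K) = 3*v/(2*(-2 + K)))
((6 + V(5, -3)) + h((-3)**2, 6))*(-2) = ((6 + (3/2)*5/(-2 - 3)) + 2*(-3)**2)*(-2) = ((6 + (3/2)*5/(-5)) + 2*9)*(-2) = ((6 + (3/2)*5*(-1/5)) + 18)*(-2) = ((6 - 3/2) + 18)*(-2) = (9/2 + 18)*(-2) = (45/2)*(-2) = -45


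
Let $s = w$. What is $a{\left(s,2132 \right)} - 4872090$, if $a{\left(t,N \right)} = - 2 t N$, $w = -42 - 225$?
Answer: $-3733602$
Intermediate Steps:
$w = -267$
$s = -267$
$a{\left(t,N \right)} = - 2 N t$
$a{\left(s,2132 \right)} - 4872090 = \left(-2\right) 2132 \left(-267\right) - 4872090 = 1138488 - 4872090 = -3733602$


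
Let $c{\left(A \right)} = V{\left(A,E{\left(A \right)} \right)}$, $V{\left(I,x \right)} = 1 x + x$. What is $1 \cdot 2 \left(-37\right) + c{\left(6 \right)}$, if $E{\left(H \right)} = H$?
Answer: $-62$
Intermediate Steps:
$V{\left(I,x \right)} = 2 x$ ($V{\left(I,x \right)} = x + x = 2 x$)
$c{\left(A \right)} = 2 A$
$1 \cdot 2 \left(-37\right) + c{\left(6 \right)} = 1 \cdot 2 \left(-37\right) + 2 \cdot 6 = 2 \left(-37\right) + 12 = -74 + 12 = -62$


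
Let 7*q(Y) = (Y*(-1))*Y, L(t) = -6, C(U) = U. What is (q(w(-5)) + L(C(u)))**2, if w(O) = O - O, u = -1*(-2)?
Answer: 36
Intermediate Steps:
u = 2
w(O) = 0
q(Y) = -Y**2/7 (q(Y) = ((Y*(-1))*Y)/7 = ((-Y)*Y)/7 = (-Y**2)/7 = -Y**2/7)
(q(w(-5)) + L(C(u)))**2 = (-1/7*0**2 - 6)**2 = (-1/7*0 - 6)**2 = (0 - 6)**2 = (-6)**2 = 36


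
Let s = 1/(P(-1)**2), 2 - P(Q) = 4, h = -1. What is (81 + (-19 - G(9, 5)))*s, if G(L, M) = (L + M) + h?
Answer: 49/4 ≈ 12.250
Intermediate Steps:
P(Q) = -2 (P(Q) = 2 - 1*4 = 2 - 4 = -2)
G(L, M) = -1 + L + M (G(L, M) = (L + M) - 1 = -1 + L + M)
s = 1/4 (s = 1/((-2)**2) = 1/4 ≈ 0.25000)
(81 + (-19 - G(9, 5)))*s = (81 + (-19 - (-1 + 9 + 5)))*(1/4) = (81 + (-19 - 1*13))*(1/4) = (81 + (-19 - 13))*(1/4) = (81 - 32)*(1/4) = 49*(1/4) = 49/4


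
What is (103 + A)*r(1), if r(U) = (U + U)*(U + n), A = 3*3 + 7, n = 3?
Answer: 952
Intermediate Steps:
A = 16 (A = 9 + 7 = 16)
r(U) = 2*U*(3 + U) (r(U) = (U + U)*(U + 3) = (2*U)*(3 + U) = 2*U*(3 + U))
(103 + A)*r(1) = (103 + 16)*(2*1*(3 + 1)) = 119*(2*1*4) = 119*8 = 952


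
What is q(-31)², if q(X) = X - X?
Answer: 0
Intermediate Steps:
q(X) = 0
q(-31)² = 0² = 0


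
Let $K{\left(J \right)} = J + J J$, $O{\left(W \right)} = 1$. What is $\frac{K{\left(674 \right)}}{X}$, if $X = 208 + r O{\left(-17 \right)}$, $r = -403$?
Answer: $- \frac{30330}{13} \approx -2333.1$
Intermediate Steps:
$K{\left(J \right)} = J + J^{2}$
$X = -195$ ($X = 208 - 403 = -195$)
$\frac{K{\left(674 \right)}}{X} = \frac{674 \left(1 + 674\right)}{-195} = 674 \cdot 675 \left(- \frac{1}{195}\right) = 454950 \left(- \frac{1}{195}\right) = - \frac{30330}{13}$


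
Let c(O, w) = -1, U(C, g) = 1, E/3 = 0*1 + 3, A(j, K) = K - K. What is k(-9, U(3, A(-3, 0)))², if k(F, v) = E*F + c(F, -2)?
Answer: 6724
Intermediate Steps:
A(j, K) = 0
E = 9 (E = 3*(0*1 + 3) = 3*(0 + 3) = 3*3 = 9)
k(F, v) = -1 + 9*F (k(F, v) = 9*F - 1 = -1 + 9*F)
k(-9, U(3, A(-3, 0)))² = (-1 + 9*(-9))² = (-1 - 81)² = (-82)² = 6724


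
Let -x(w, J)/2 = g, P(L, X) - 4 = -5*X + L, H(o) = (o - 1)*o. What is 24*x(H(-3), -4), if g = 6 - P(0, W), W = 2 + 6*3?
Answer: -4896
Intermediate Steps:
H(o) = o*(-1 + o) (H(o) = (-1 + o)*o = o*(-1 + o))
W = 20 (W = 2 + 18 = 20)
P(L, X) = 4 + L - 5*X (P(L, X) = 4 + (-5*X + L) = 4 + (L - 5*X) = 4 + L - 5*X)
g = 102 (g = 6 - (4 + 0 - 5*20) = 6 - (4 + 0 - 100) = 6 - 1*(-96) = 6 + 96 = 102)
x(w, J) = -204 (x(w, J) = -2*102 = -204)
24*x(H(-3), -4) = 24*(-204) = -4896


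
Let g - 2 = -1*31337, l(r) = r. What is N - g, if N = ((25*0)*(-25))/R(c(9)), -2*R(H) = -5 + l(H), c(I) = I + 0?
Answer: 31335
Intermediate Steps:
c(I) = I
R(H) = 5/2 - H/2 (R(H) = -(-5 + H)/2 = 5/2 - H/2)
g = -31335 (g = 2 - 1*31337 = 2 - 31337 = -31335)
N = 0 (N = ((25*0)*(-25))/(5/2 - 1/2*9) = (0*(-25))/(5/2 - 9/2) = 0/(-2) = 0*(-1/2) = 0)
N - g = 0 - 1*(-31335) = 0 + 31335 = 31335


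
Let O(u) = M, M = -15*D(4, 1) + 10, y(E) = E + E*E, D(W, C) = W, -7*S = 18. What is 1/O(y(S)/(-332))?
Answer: -1/50 ≈ -0.020000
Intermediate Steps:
S = -18/7 (S = -1/7*18 = -18/7 ≈ -2.5714)
y(E) = E + E**2
M = -50 (M = -15*4 + 10 = -60 + 10 = -50)
O(u) = -50
1/O(y(S)/(-332)) = 1/(-50) = -1/50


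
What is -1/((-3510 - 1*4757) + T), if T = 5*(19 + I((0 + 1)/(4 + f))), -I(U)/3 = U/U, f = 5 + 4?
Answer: 1/8187 ≈ 0.00012214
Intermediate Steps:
f = 9
I(U) = -3 (I(U) = -3*U/U = -3*1 = -3)
T = 80 (T = 5*(19 - 3) = 5*16 = 80)
-1/((-3510 - 1*4757) + T) = -1/((-3510 - 1*4757) + 80) = -1/((-3510 - 4757) + 80) = -1/(-8267 + 80) = -1/(-8187) = -1*(-1/8187) = 1/8187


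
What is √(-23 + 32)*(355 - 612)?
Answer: -771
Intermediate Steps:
√(-23 + 32)*(355 - 612) = √9*(-257) = 3*(-257) = -771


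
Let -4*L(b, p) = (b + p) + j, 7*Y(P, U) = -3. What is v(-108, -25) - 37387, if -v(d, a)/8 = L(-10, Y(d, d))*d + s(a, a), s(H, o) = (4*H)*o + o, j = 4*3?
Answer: -402685/7 ≈ -57526.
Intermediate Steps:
j = 12
Y(P, U) = -3/7 (Y(P, U) = (1/7)*(-3) = -3/7)
s(H, o) = o + 4*H*o (s(H, o) = 4*H*o + o = o + 4*H*o)
L(b, p) = -3 - b/4 - p/4 (L(b, p) = -((b + p) + 12)/4 = -(12 + b + p)/4 = -3 - b/4 - p/4)
v(d, a) = 22*d/7 - 8*a*(1 + 4*a) (v(d, a) = -8*((-3 - 1/4*(-10) - 1/4*(-3/7))*d + a*(1 + 4*a)) = -8*((-3 + 5/2 + 3/28)*d + a*(1 + 4*a)) = -8*(-11*d/28 + a*(1 + 4*a)) = 22*d/7 - 8*a*(1 + 4*a))
v(-108, -25) - 37387 = ((22/7)*(-108) - 8*(-25)*(1 + 4*(-25))) - 37387 = (-2376/7 - 8*(-25)*(1 - 100)) - 37387 = (-2376/7 - 8*(-25)*(-99)) - 37387 = (-2376/7 - 19800) - 37387 = -140976/7 - 37387 = -402685/7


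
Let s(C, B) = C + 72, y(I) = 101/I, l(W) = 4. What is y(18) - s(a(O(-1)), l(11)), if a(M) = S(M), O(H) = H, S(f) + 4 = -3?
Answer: -1069/18 ≈ -59.389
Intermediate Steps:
S(f) = -7 (S(f) = -4 - 3 = -7)
a(M) = -7
s(C, B) = 72 + C
y(18) - s(a(O(-1)), l(11)) = 101/18 - (72 - 7) = 101*(1/18) - 1*65 = 101/18 - 65 = -1069/18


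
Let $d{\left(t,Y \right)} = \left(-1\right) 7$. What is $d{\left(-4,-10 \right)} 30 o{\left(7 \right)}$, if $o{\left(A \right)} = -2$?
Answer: $420$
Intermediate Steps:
$d{\left(t,Y \right)} = -7$
$d{\left(-4,-10 \right)} 30 o{\left(7 \right)} = \left(-7\right) 30 \left(-2\right) = \left(-210\right) \left(-2\right) = 420$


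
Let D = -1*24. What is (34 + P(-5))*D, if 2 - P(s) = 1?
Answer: -840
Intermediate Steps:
D = -24
P(s) = 1 (P(s) = 2 - 1*1 = 2 - 1 = 1)
(34 + P(-5))*D = (34 + 1)*(-24) = 35*(-24) = -840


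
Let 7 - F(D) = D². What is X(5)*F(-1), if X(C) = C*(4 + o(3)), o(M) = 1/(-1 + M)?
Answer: 135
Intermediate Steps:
F(D) = 7 - D²
X(C) = 9*C/2 (X(C) = C*(4 + 1/(-1 + 3)) = C*(4 + 1/2) = C*(4 + ½) = C*(9/2) = 9*C/2)
X(5)*F(-1) = ((9/2)*5)*(7 - 1*(-1)²) = 45*(7 - 1*1)/2 = 45*(7 - 1)/2 = (45/2)*6 = 135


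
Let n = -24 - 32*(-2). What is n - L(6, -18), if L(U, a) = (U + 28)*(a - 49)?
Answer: 2318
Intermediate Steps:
n = 40 (n = -24 + 64 = 40)
L(U, a) = (-49 + a)*(28 + U) (L(U, a) = (28 + U)*(-49 + a) = (-49 + a)*(28 + U))
n - L(6, -18) = 40 - (-1372 - 49*6 + 28*(-18) + 6*(-18)) = 40 - (-1372 - 294 - 504 - 108) = 40 - 1*(-2278) = 40 + 2278 = 2318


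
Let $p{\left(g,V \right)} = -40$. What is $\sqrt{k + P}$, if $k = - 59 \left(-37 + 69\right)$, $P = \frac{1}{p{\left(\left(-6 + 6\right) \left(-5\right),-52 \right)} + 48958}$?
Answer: $\frac{i \sqrt{4517928677994}}{48918} \approx 43.451 i$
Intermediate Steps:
$P = \frac{1}{48918}$ ($P = \frac{1}{-40 + 48958} = \frac{1}{48918} \approx 2.0442 \cdot 10^{-5}$)
$k = -1888$ ($k = \left(-59\right) 32 = -1888$)
$\sqrt{k + P} = \sqrt{-1888 + \frac{1}{48918}} = \sqrt{- \frac{92357183}{48918}} = \frac{i \sqrt{4517928677994}}{48918}$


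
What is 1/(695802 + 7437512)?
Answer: 1/8133314 ≈ 1.2295e-7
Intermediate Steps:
1/(695802 + 7437512) = 1/8133314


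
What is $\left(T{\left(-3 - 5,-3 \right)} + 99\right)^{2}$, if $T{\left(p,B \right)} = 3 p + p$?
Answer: $4489$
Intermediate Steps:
$T{\left(p,B \right)} = 4 p$
$\left(T{\left(-3 - 5,-3 \right)} + 99\right)^{2} = \left(4 \left(-3 - 5\right) + 99\right)^{2} = \left(4 \left(-8\right) + 99\right)^{2} = \left(-32 + 99\right)^{2} = 67^{2} = 4489$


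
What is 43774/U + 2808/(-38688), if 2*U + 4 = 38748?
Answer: 1313407/600532 ≈ 2.1871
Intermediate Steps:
U = 19372 (U = -2 + (½)*38748 = -2 + 19374 = 19372)
43774/U + 2808/(-38688) = 43774/19372 + 2808/(-38688) = 43774*(1/19372) + 2808*(-1/38688) = 21887/9686 - 9/124 = 1313407/600532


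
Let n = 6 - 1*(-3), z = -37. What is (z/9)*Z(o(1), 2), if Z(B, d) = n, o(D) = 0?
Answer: -37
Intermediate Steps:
n = 9 (n = 6 + 3 = 9)
Z(B, d) = 9
(z/9)*Z(o(1), 2) = -37/9*9 = -37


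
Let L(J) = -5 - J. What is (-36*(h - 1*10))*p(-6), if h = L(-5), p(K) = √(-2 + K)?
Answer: 720*I*√2 ≈ 1018.2*I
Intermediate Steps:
h = 0 (h = -5 - 1*(-5) = -5 + 5 = 0)
(-36*(h - 1*10))*p(-6) = (-36*(0 - 1*10))*√(-2 - 6) = (-36*(0 - 10))*√(-8) = (-36*(-10))*(2*I*√2) = 360*(2*I*√2) = 720*I*√2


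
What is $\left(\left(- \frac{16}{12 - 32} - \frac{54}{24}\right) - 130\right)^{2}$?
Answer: $\frac{6911641}{400} \approx 17279.0$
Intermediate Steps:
$\left(\left(- \frac{16}{12 - 32} - \frac{54}{24}\right) - 130\right)^{2} = \left(\left(- \frac{16}{12 - 32} - \frac{9}{4}\right) - 130\right)^{2} = \left(\left(- \frac{16}{-20} - \frac{9}{4}\right) - 130\right)^{2} = \left(\left(\left(-16\right) \left(- \frac{1}{20}\right) - \frac{9}{4}\right) - 130\right)^{2} = \left(\left(\frac{4}{5} - \frac{9}{4}\right) - 130\right)^{2} = \left(- \frac{29}{20} - 130\right)^{2} = \left(- \frac{2629}{20}\right)^{2} = \frac{6911641}{400}$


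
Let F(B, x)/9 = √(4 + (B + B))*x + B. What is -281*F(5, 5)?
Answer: -12645 - 12645*√14 ≈ -59958.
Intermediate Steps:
F(B, x) = 9*B + 9*x*√(4 + 2*B) (F(B, x) = 9*(√(4 + (B + B))*x + B) = 9*(√(4 + 2*B)*x + B) = 9*(x*√(4 + 2*B) + B) = 9*(B + x*√(4 + 2*B)) = 9*B + 9*x*√(4 + 2*B))
-281*F(5, 5) = -281*(9*5 + 9*5*√(4 + 2*5)) = -281*(45 + 9*5*√(4 + 10)) = -281*(45 + 9*5*√14) = -281*(45 + 45*√14) = -12645 - 12645*√14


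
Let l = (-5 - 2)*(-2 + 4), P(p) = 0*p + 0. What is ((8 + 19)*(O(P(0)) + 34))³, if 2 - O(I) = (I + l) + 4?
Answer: 1915864488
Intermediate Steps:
P(p) = 0 (P(p) = 0 + 0 = 0)
l = -14 (l = -7*2 = -14)
O(I) = 12 - I (O(I) = 2 - ((I - 14) + 4) = 2 - ((-14 + I) + 4) = 2 - (-10 + I) = 2 + (10 - I) = 12 - I)
((8 + 19)*(O(P(0)) + 34))³ = ((8 + 19)*((12 - 1*0) + 34))³ = (27*((12 + 0) + 34))³ = (27*(12 + 34))³ = (27*46)³ = 1242³ = 1915864488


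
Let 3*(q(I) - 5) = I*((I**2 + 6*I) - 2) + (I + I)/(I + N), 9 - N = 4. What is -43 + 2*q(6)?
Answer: 2725/11 ≈ 247.73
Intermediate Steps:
N = 5 (N = 9 - 1*4 = 9 - 4 = 5)
q(I) = 5 + I*(-2 + I**2 + 6*I)/3 + 2*I/(3*(5 + I)) (q(I) = 5 + (I*((I**2 + 6*I) - 2) + (I + I)/(I + 5))/3 = 5 + (I*(-2 + I**2 + 6*I) + (2*I)/(5 + I))/3 = 5 + (I*(-2 + I**2 + 6*I) + 2*I/(5 + I))/3 = 5 + (I*(-2 + I**2 + 6*I)/3 + 2*I/(3*(5 + I))) = 5 + I*(-2 + I**2 + 6*I)/3 + 2*I/(3*(5 + I)))
-43 + 2*q(6) = -43 + 2*((75 + 6**4 + 7*6 + 11*6**3 + 28*6**2)/(3*(5 + 6))) = -43 + 2*((1/3)*(75 + 1296 + 42 + 11*216 + 28*36)/11) = -43 + 2*((1/3)*(1/11)*(75 + 1296 + 42 + 2376 + 1008)) = -43 + 2*((1/3)*(1/11)*4797) = -43 + 2*(1599/11) = -43 + 3198/11 = 2725/11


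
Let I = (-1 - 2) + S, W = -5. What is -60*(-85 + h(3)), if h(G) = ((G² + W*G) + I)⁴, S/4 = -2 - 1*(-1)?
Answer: -1708560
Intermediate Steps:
S = -4 (S = 4*(-2 - 1*(-1)) = 4*(-2 + 1) = 4*(-1) = -4)
I = -7 (I = (-1 - 2) - 4 = -3 - 4 = -7)
h(G) = (-7 + G² - 5*G)⁴ (h(G) = ((G² - 5*G) - 7)⁴ = (-7 + G² - 5*G)⁴)
-60*(-85 + h(3)) = -60*(-85 + (-7 + 3² - 5*3)⁴) = -60*(-85 + (-7 + 9 - 15)⁴) = -60*(-85 + (-13)⁴) = -60*(-85 + 28561) = -60*28476 = -1708560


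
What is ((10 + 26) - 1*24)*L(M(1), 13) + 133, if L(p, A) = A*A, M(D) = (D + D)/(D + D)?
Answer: 2161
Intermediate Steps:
M(D) = 1 (M(D) = (2*D)/((2*D)) = (2*D)*(1/(2*D)) = 1)
L(p, A) = A²
((10 + 26) - 1*24)*L(M(1), 13) + 133 = ((10 + 26) - 1*24)*13² + 133 = (36 - 24)*169 + 133 = 12*169 + 133 = 2028 + 133 = 2161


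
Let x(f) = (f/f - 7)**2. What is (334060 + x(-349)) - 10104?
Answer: 323992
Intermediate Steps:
x(f) = 36 (x(f) = (1 - 7)**2 = (-6)**2 = 36)
(334060 + x(-349)) - 10104 = (334060 + 36) - 10104 = 334096 - 10104 = 323992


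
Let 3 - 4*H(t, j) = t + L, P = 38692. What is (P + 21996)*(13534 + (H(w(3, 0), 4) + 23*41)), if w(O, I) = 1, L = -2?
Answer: 878640864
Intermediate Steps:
H(t, j) = 5/4 - t/4 (H(t, j) = 3/4 - (t - 2)/4 = 3/4 - (-2 + t)/4 = 3/4 + (1/2 - t/4) = 5/4 - t/4)
(P + 21996)*(13534 + (H(w(3, 0), 4) + 23*41)) = (38692 + 21996)*(13534 + ((5/4 - 1/4*1) + 23*41)) = 60688*(13534 + ((5/4 - 1/4) + 943)) = 60688*(13534 + (1 + 943)) = 60688*(13534 + 944) = 60688*14478 = 878640864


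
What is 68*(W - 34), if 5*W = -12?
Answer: -12376/5 ≈ -2475.2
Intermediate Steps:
W = -12/5 (W = (⅕)*(-12) = -12/5 ≈ -2.4000)
68*(W - 34) = 68*(-12/5 - 34) = 68*(-182/5) = -12376/5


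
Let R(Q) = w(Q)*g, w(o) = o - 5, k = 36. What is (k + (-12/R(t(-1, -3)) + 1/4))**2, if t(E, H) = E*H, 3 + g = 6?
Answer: 23409/16 ≈ 1463.1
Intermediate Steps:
g = 3 (g = -3 + 6 = 3)
w(o) = -5 + o
R(Q) = -15 + 3*Q (R(Q) = (-5 + Q)*3 = -15 + 3*Q)
(k + (-12/R(t(-1, -3)) + 1/4))**2 = (36 + (-12/(-15 + 3*(-1*(-3))) + 1/4))**2 = (36 + (-12/(-15 + 3*3) + 1*(1/4)))**2 = (36 + (-12/(-15 + 9) + 1/4))**2 = (36 + (-12/(-6) + 1/4))**2 = (36 + (-12*(-1/6) + 1/4))**2 = (36 + (2 + 1/4))**2 = (36 + 9/4)**2 = (153/4)**2 = 23409/16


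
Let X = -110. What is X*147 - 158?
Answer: -16328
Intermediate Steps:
X*147 - 158 = -110*147 - 158 = -16170 - 158 = -16328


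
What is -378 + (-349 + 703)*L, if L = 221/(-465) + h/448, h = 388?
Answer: -2080213/8680 ≈ -239.66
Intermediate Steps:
L = 20353/52080 (L = 221/(-465) + 388/448 = 221*(-1/465) + 388*(1/448) = -221/465 + 97/112 = 20353/52080 ≈ 0.39080)
-378 + (-349 + 703)*L = -378 + (-349 + 703)*(20353/52080) = -378 + 354*(20353/52080) = -378 + 1200827/8680 = -2080213/8680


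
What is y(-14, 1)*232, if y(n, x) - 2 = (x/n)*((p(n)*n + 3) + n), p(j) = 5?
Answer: 12644/7 ≈ 1806.3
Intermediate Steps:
y(n, x) = 2 + x*(3 + 6*n)/n (y(n, x) = 2 + (x/n)*((5*n + 3) + n) = 2 + (x/n)*((3 + 5*n) + n) = 2 + (x/n)*(3 + 6*n) = 2 + x*(3 + 6*n)/n)
y(-14, 1)*232 = (2 + 6*1 + 3*1/(-14))*232 = (2 + 6 + 3*1*(-1/14))*232 = (2 + 6 - 3/14)*232 = (109/14)*232 = 12644/7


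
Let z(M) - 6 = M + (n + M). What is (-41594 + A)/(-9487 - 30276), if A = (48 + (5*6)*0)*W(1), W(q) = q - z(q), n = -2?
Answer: 41834/39763 ≈ 1.0521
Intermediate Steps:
z(M) = 4 + 2*M (z(M) = 6 + (M + (-2 + M)) = 6 + (-2 + 2*M) = 4 + 2*M)
W(q) = -4 - q (W(q) = q - (4 + 2*q) = q + (-4 - 2*q) = -4 - q)
A = -240 (A = (48 + (5*6)*0)*(-4 - 1*1) = (48 + 30*0)*(-4 - 1) = (48 + 0)*(-5) = 48*(-5) = -240)
(-41594 + A)/(-9487 - 30276) = (-41594 - 240)/(-9487 - 30276) = -41834/(-39763) = -41834*(-1/39763) = 41834/39763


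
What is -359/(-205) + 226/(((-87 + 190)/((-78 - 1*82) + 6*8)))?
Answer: -5151983/21115 ≈ -244.00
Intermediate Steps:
-359/(-205) + 226/(((-87 + 190)/((-78 - 1*82) + 6*8))) = -359*(-1/205) + 226/((103/((-78 - 82) + 48))) = 359/205 + 226/((103/(-160 + 48))) = 359/205 + 226/((103/(-112))) = 359/205 + 226/((103*(-1/112))) = 359/205 + 226/(-103/112) = 359/205 + 226*(-112/103) = 359/205 - 25312/103 = -5151983/21115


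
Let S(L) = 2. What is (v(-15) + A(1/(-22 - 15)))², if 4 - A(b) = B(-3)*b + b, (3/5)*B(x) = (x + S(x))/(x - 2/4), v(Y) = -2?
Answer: 2512225/603729 ≈ 4.1612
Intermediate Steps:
B(x) = 5*(2 + x)/(3*(-½ + x)) (B(x) = 5*((x + 2)/(x - 2/4))/3 = 5*((2 + x)/(x - 2*¼))/3 = 5*((2 + x)/(x - ½))/3 = 5*((2 + x)/(-½ + x))/3 = 5*(2 + x)/(3*(-½ + x)))
A(b) = 4 - 31*b/21 (A(b) = 4 - ((10*(2 - 3)/(3*(-1 + 2*(-3))))*b + b) = 4 - (((10/3)*(-1)/(-1 - 6))*b + b) = 4 - (((10/3)*(-1)/(-7))*b + b) = 4 - (((10/3)*(-⅐)*(-1))*b + b) = 4 - (10*b/21 + b) = 4 - 31*b/21)
(v(-15) + A(1/(-22 - 15)))² = (-2 + (4 - 31/(21*(-22 - 15))))² = (-2 + (4 - 31/21/(-37)))² = (-2 + (4 - 31/21*(-1/37)))² = (-2 + (4 + 31/777))² = (-2 + 3139/777)² = (1585/777)² = 2512225/603729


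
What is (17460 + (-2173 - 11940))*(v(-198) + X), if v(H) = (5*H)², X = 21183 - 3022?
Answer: 3341179567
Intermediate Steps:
X = 18161
v(H) = 25*H²
(17460 + (-2173 - 11940))*(v(-198) + X) = (17460 + (-2173 - 11940))*(25*(-198)² + 18161) = (17460 - 14113)*(25*39204 + 18161) = 3347*(980100 + 18161) = 3347*998261 = 3341179567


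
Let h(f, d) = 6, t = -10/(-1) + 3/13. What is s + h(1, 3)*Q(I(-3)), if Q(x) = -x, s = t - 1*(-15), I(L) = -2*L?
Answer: -140/13 ≈ -10.769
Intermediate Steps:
t = 133/13 (t = -10*(-1) + 3*(1/13) = 10 + 3/13 = 133/13 ≈ 10.231)
s = 328/13 (s = 133/13 - 1*(-15) = 133/13 + 15 = 328/13 ≈ 25.231)
s + h(1, 3)*Q(I(-3)) = 328/13 + 6*(-(-2)*(-3)) = 328/13 + 6*(-1*6) = 328/13 + 6*(-6) = 328/13 - 36 = -140/13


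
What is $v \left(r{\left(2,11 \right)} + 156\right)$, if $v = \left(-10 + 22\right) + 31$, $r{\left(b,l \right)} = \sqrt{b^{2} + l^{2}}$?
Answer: $6708 + 215 \sqrt{5} \approx 7188.8$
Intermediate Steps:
$v = 43$ ($v = 12 + 31 = 43$)
$v \left(r{\left(2,11 \right)} + 156\right) = 43 \left(\sqrt{2^{2} + 11^{2}} + 156\right) = 43 \left(\sqrt{4 + 121} + 156\right) = 43 \left(\sqrt{125} + 156\right) = 43 \left(5 \sqrt{5} + 156\right) = 43 \left(156 + 5 \sqrt{5}\right) = 6708 + 215 \sqrt{5}$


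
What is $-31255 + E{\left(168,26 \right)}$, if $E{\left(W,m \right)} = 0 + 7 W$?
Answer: $-30079$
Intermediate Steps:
$E{\left(W,m \right)} = 7 W$
$-31255 + E{\left(168,26 \right)} = -31255 + 7 \cdot 168 = -31255 + 1176 = -30079$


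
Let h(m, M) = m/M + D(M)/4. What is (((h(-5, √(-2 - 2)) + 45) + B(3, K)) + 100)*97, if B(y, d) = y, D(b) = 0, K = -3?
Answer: 14356 + 485*I/2 ≈ 14356.0 + 242.5*I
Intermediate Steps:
h(m, M) = m/M (h(m, M) = m/M + 0/4 = m/M + 0*(¼) = m/M + 0 = m/M)
(((h(-5, √(-2 - 2)) + 45) + B(3, K)) + 100)*97 = (((-5/√(-2 - 2) + 45) + 3) + 100)*97 = (((-5*(-I/2) + 45) + 3) + 100)*97 = (((-(-5)*I/2 + 45) + 3) + 100)*97 = (((5*I/2 + 45) + 3) + 100)*97 = (((45 + 5*I/2) + 3) + 100)*97 = ((48 + 5*I/2) + 100)*97 = (148 + 5*I/2)*97 = 14356 + 485*I/2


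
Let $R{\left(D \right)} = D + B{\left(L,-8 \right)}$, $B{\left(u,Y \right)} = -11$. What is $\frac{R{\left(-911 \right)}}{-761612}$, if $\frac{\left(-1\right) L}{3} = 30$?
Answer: $\frac{461}{380806} \approx 0.0012106$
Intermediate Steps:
$L = -90$ ($L = \left(-3\right) 30 = -90$)
$R{\left(D \right)} = -11 + D$ ($R{\left(D \right)} = D - 11 = -11 + D$)
$\frac{R{\left(-911 \right)}}{-761612} = \frac{-11 - 911}{-761612} = \left(-922\right) \left(- \frac{1}{761612}\right) = \frac{461}{380806}$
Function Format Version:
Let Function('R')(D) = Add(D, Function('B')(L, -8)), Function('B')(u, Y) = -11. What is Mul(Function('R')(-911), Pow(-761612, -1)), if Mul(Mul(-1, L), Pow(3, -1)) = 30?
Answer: Rational(461, 380806) ≈ 0.0012106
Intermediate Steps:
L = -90 (L = Mul(-3, 30) = -90)
Function('R')(D) = Add(-11, D) (Function('R')(D) = Add(D, -11) = Add(-11, D))
Mul(Function('R')(-911), Pow(-761612, -1)) = Mul(Add(-11, -911), Pow(-761612, -1)) = Mul(-922, Rational(-1, 761612)) = Rational(461, 380806)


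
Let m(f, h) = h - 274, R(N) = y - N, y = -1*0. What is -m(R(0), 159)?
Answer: 115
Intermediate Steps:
y = 0
R(N) = -N (R(N) = 0 - N = -N)
m(f, h) = -274 + h
-m(R(0), 159) = -(-274 + 159) = -1*(-115) = 115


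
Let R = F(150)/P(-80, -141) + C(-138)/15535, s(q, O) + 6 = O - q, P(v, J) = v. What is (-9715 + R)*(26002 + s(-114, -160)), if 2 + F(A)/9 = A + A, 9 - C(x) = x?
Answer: -3143960601045/12428 ≈ -2.5297e+8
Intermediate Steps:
C(x) = 9 - x
F(A) = -18 + 18*A (F(A) = -18 + 9*(A + A) = -18 + 9*(2*A) = -18 + 18*A)
s(q, O) = -6 + O - q (s(q, O) = -6 + (O - q) = -6 + O - q)
R = -4165311/124280 (R = (-18 + 18*150)/(-80) + (9 - 1*(-138))/15535 = (-18 + 2700)*(-1/80) + (9 + 138)*(1/15535) = 2682*(-1/80) + 147*(1/15535) = -1341/40 + 147/15535 = -4165311/124280 ≈ -33.516)
(-9715 + R)*(26002 + s(-114, -160)) = (-9715 - 4165311/124280)*(26002 + (-6 - 160 - 1*(-114))) = -1211545511*(26002 + (-6 - 160 + 114))/124280 = -1211545511*(26002 - 52)/124280 = -1211545511/124280*25950 = -3143960601045/12428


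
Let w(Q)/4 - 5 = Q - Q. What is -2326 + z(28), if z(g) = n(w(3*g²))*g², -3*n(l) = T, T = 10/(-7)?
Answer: -5858/3 ≈ -1952.7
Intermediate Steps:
T = -10/7 (T = 10*(-⅐) = -10/7 ≈ -1.4286)
w(Q) = 20 (w(Q) = 20 + 4*(Q - Q) = 20 + 4*0 = 20 + 0 = 20)
n(l) = 10/21 (n(l) = -⅓*(-10/7) = 10/21)
z(g) = 10*g²/21
-2326 + z(28) = -2326 + (10/21)*28² = -2326 + (10/21)*784 = -2326 + 1120/3 = -5858/3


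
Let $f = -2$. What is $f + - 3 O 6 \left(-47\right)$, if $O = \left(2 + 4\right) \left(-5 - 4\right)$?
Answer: $-45686$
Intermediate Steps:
$O = -54$ ($O = 6 \left(-9\right) = -54$)
$f + - 3 O 6 \left(-47\right) = -2 + \left(-3\right) \left(-54\right) 6 \left(-47\right) = -2 + 162 \cdot 6 \left(-47\right) = -2 + 972 \left(-47\right) = -2 - 45684 = -45686$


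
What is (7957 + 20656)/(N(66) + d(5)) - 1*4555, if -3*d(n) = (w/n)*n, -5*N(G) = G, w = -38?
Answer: -465635/8 ≈ -58204.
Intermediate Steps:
N(G) = -G/5
d(n) = 38/3 (d(n) = -(-38/n)*n/3 = -⅓*(-38) = 38/3)
(7957 + 20656)/(N(66) + d(5)) - 1*4555 = (7957 + 20656)/(-⅕*66 + 38/3) - 1*4555 = 28613/(-66/5 + 38/3) - 4555 = 28613/(-8/15) - 4555 = 28613*(-15/8) - 4555 = -429195/8 - 4555 = -465635/8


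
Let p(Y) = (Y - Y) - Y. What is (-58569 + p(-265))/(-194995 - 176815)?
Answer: 29152/185905 ≈ 0.15681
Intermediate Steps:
p(Y) = -Y (p(Y) = 0 - Y = -Y)
(-58569 + p(-265))/(-194995 - 176815) = (-58569 - 1*(-265))/(-194995 - 176815) = (-58569 + 265)/(-371810) = -58304*(-1/371810) = 29152/185905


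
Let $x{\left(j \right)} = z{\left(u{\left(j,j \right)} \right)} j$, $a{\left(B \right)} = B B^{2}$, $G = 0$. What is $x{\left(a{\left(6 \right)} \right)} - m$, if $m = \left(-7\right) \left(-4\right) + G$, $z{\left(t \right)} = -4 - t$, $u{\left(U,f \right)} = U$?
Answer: $-47548$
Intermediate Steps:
$m = 28$ ($m = \left(-7\right) \left(-4\right) + 0 = 28 + 0 = 28$)
$a{\left(B \right)} = B^{3}$
$x{\left(j \right)} = j \left(-4 - j\right)$ ($x{\left(j \right)} = \left(-4 - j\right) j = j \left(-4 - j\right)$)
$x{\left(a{\left(6 \right)} \right)} - m = - 6^{3} \left(4 + 6^{3}\right) - 28 = \left(-1\right) 216 \left(4 + 216\right) - 28 = \left(-1\right) 216 \cdot 220 - 28 = -47520 - 28 = -47548$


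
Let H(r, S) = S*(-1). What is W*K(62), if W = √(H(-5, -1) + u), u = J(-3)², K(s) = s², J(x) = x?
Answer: 3844*√10 ≈ 12156.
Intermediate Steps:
H(r, S) = -S
u = 9 (u = (-3)² = 9)
W = √10 (W = √(-1*(-1) + 9) = √(1 + 9) = √10 ≈ 3.1623)
W*K(62) = √10*62² = √10*3844 = 3844*√10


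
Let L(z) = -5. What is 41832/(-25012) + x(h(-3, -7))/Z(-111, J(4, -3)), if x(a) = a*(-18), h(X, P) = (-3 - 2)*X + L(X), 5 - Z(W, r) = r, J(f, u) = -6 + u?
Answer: -635976/43771 ≈ -14.530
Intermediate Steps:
Z(W, r) = 5 - r
h(X, P) = -5 - 5*X (h(X, P) = (-3 - 2)*X - 5 = -5*X - 5 = -5 - 5*X)
x(a) = -18*a
41832/(-25012) + x(h(-3, -7))/Z(-111, J(4, -3)) = 41832/(-25012) + (-18*(-5 - 5*(-3)))/(5 - (-6 - 3)) = 41832*(-1/25012) + (-18*(-5 + 15))/(5 - 1*(-9)) = -10458/6253 + (-18*10)/(5 + 9) = -10458/6253 - 180/14 = -10458/6253 - 180*1/14 = -10458/6253 - 90/7 = -635976/43771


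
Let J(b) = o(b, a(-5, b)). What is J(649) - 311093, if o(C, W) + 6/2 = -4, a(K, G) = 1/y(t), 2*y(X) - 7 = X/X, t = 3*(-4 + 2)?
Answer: -311100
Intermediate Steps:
t = -6 (t = 3*(-2) = -6)
y(X) = 4 (y(X) = 7/2 + (X/X)/2 = 7/2 + (½)*1 = 7/2 + ½ = 4)
a(K, G) = ¼ (a(K, G) = 1/4 = ¼)
o(C, W) = -7 (o(C, W) = -3 - 4 = -7)
J(b) = -7
J(649) - 311093 = -7 - 311093 = -311100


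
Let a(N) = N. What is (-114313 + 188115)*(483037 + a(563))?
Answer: 35690647200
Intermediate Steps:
(-114313 + 188115)*(483037 + a(563)) = (-114313 + 188115)*(483037 + 563) = 73802*483600 = 35690647200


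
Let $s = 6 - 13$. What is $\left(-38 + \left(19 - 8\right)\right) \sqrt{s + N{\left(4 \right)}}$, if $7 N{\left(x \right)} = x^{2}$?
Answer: $- \frac{27 i \sqrt{231}}{7} \approx - 58.623 i$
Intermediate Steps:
$s = -7$ ($s = 6 - 13 = -7$)
$N{\left(x \right)} = \frac{x^{2}}{7}$
$\left(-38 + \left(19 - 8\right)\right) \sqrt{s + N{\left(4 \right)}} = \left(-38 + \left(19 - 8\right)\right) \sqrt{-7 + \frac{4^{2}}{7}} = \left(-38 + \left(19 - 8\right)\right) \sqrt{-7 + \frac{1}{7} \cdot 16} = \left(-38 + 11\right) \sqrt{-7 + \frac{16}{7}} = - 27 \sqrt{- \frac{33}{7}} = - 27 \frac{i \sqrt{231}}{7} = - \frac{27 i \sqrt{231}}{7}$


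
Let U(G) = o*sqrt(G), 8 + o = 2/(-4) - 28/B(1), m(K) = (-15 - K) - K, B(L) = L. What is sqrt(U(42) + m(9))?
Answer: sqrt(-132 - 146*sqrt(42))/2 ≈ 16.418*I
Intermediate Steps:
m(K) = -15 - 2*K
o = -73/2 (o = -8 + (2/(-4) - 28/1) = -8 + (2*(-1/4) - 28*1) = -8 + (-1/2 - 28) = -8 - 57/2 = -73/2 ≈ -36.500)
U(G) = -73*sqrt(G)/2
sqrt(U(42) + m(9)) = sqrt(-73*sqrt(42)/2 + (-15 - 2*9)) = sqrt(-73*sqrt(42)/2 + (-15 - 18)) = sqrt(-73*sqrt(42)/2 - 33) = sqrt(-33 - 73*sqrt(42)/2)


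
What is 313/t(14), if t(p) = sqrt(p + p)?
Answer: 313*sqrt(7)/14 ≈ 59.151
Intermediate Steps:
t(p) = sqrt(2)*sqrt(p) (t(p) = sqrt(2*p) = sqrt(2)*sqrt(p))
313/t(14) = 313/((sqrt(2)*sqrt(14))) = 313/((2*sqrt(7))) = 313*(sqrt(7)/14) = 313*sqrt(7)/14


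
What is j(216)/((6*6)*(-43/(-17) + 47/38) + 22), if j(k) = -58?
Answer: -9367/25450 ≈ -0.36805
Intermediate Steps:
j(216)/((6*6)*(-43/(-17) + 47/38) + 22) = -58/((6*6)*(-43/(-17) + 47/38) + 22) = -58/(36*(-43*(-1/17) + 47*(1/38)) + 22) = -58/(36*(43/17 + 47/38) + 22) = -58/(36*(2433/646) + 22) = -58/(43794/323 + 22) = -58/50900/323 = -58*323/50900 = -9367/25450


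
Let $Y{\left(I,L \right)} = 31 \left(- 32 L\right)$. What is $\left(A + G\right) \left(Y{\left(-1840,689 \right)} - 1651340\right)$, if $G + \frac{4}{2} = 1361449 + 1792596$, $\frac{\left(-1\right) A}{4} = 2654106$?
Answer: $17423376105468$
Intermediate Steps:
$A = -10616424$ ($A = \left(-4\right) 2654106 = -10616424$)
$Y{\left(I,L \right)} = - 992 L$
$G = 3154043$ ($G = -2 + \left(1361449 + 1792596\right) = -2 + 3154045 = 3154043$)
$\left(A + G\right) \left(Y{\left(-1840,689 \right)} - 1651340\right) = \left(-10616424 + 3154043\right) \left(\left(-992\right) 689 - 1651340\right) = - 7462381 \left(-683488 - 1651340\right) = \left(-7462381\right) \left(-2334828\right) = 17423376105468$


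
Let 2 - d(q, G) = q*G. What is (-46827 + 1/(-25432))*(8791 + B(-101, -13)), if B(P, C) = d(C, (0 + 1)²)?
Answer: -308444204635/748 ≈ -4.1236e+8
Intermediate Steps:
d(q, G) = 2 - G*q (d(q, G) = 2 - q*G = 2 - G*q)
B(P, C) = 2 - C (B(P, C) = 2 - (0 + 1)²*C = 2 - 1*1²*C = 2 - 1*1*C = 2 - C)
(-46827 + 1/(-25432))*(8791 + B(-101, -13)) = (-46827 + 1/(-25432))*(8791 + (2 - 1*(-13))) = (-46827 - 1/25432)*(8791 + (2 + 13)) = -1190904265*(8791 + 15)/25432 = -1190904265/25432*8806 = -308444204635/748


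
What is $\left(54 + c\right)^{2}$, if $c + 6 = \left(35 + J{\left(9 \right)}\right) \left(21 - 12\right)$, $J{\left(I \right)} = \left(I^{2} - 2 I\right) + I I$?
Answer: $2752281$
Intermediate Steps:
$J{\left(I \right)} = - 2 I + 2 I^{2}$ ($J{\left(I \right)} = \left(I^{2} - 2 I\right) + I^{2} = - 2 I + 2 I^{2}$)
$c = 1605$ ($c = -6 + \left(35 + 2 \cdot 9 \left(-1 + 9\right)\right) \left(21 - 12\right) = -6 + \left(35 + 2 \cdot 9 \cdot 8\right) 9 = -6 + \left(35 + 144\right) 9 = -6 + 179 \cdot 9 = -6 + 1611 = 1605$)
$\left(54 + c\right)^{2} = \left(54 + 1605\right)^{2} = 1659^{2} = 2752281$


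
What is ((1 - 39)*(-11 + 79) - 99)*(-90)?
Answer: 241470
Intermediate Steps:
((1 - 39)*(-11 + 79) - 99)*(-90) = (-38*68 - 99)*(-90) = (-2584 - 99)*(-90) = -2683*(-90) = 241470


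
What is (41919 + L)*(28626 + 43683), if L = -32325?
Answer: 693732546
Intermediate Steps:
(41919 + L)*(28626 + 43683) = (41919 - 32325)*(28626 + 43683) = 9594*72309 = 693732546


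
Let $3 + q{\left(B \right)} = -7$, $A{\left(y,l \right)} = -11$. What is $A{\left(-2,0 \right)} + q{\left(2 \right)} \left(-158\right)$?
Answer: $1569$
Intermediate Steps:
$q{\left(B \right)} = -10$ ($q{\left(B \right)} = -3 - 7 = -10$)
$A{\left(-2,0 \right)} + q{\left(2 \right)} \left(-158\right) = -11 - -1580 = -11 + 1580 = 1569$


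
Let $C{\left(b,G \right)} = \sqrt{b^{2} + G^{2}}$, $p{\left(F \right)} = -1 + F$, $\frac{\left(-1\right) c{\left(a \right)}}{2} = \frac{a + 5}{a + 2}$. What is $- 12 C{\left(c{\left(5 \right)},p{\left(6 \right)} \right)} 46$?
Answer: $- \frac{2760 \sqrt{65}}{7} \approx -3178.8$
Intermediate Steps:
$c{\left(a \right)} = - \frac{2 \left(5 + a\right)}{2 + a}$ ($c{\left(a \right)} = - 2 \frac{a + 5}{a + 2} = - 2 \frac{5 + a}{2 + a} = - \frac{2 \left(5 + a\right)}{2 + a}$)
$C{\left(b,G \right)} = \sqrt{G^{2} + b^{2}}$
$- 12 C{\left(c{\left(5 \right)},p{\left(6 \right)} \right)} 46 = - 12 \sqrt{\left(-1 + 6\right)^{2} + \left(\frac{2 \left(-5 - 5\right)}{2 + 5}\right)^{2}} \cdot 46 = - 12 \sqrt{5^{2} + \left(\frac{2 \left(-5 - 5\right)}{7}\right)^{2}} \cdot 46 = - 12 \sqrt{25 + \left(2 \cdot \frac{1}{7} \left(-10\right)\right)^{2}} \cdot 46 = - 12 \sqrt{25 + \left(- \frac{20}{7}\right)^{2}} \cdot 46 = - 12 \sqrt{25 + \frac{400}{49}} \cdot 46 = - 12 \sqrt{\frac{1625}{49}} \cdot 46 = - 12 \frac{5 \sqrt{65}}{7} \cdot 46 = - \frac{60 \sqrt{65}}{7} \cdot 46 = - \frac{2760 \sqrt{65}}{7}$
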